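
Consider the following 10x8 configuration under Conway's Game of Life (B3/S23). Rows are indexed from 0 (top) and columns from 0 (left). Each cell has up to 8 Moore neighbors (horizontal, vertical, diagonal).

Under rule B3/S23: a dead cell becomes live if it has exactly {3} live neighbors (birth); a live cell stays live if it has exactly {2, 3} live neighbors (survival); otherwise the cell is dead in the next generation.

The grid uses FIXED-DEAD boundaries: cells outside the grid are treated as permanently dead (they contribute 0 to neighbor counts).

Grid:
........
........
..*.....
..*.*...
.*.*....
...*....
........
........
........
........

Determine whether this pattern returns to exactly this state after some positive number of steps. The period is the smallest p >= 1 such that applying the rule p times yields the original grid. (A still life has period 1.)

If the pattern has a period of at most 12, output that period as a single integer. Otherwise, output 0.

Simulating and comparing each generation to the original:
Gen 0 (original, given above): 6 live cells
Gen 1: 6 live cells, differs from original
Gen 2: 6 live cells, MATCHES original -> period = 2

Answer: 2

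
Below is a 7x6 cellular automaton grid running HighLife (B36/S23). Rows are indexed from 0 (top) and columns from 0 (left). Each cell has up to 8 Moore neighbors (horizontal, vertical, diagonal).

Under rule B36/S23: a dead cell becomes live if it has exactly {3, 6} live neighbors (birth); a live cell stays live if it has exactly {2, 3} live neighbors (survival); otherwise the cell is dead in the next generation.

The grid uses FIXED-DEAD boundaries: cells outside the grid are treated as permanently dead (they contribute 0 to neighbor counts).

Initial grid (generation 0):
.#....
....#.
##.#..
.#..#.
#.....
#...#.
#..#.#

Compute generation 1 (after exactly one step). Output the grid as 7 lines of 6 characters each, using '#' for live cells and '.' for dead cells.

Simulating step by step:
Generation 0 (given above): 13 live cells
Generation 1: 16 live cells
(generation 1 grid is the final answer)

Answer: ......
###...
#####.
.##...
##....
##..#.
....#.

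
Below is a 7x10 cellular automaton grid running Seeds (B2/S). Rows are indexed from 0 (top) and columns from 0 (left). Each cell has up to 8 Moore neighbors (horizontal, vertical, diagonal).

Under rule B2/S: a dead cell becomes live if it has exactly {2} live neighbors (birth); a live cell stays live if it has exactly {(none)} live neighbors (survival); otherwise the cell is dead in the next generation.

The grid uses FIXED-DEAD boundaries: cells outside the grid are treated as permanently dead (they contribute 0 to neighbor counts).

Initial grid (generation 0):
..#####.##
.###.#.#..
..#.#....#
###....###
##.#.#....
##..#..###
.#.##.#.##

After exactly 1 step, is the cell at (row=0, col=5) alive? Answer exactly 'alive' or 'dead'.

Answer: dead

Derivation:
Simulating step by step:
Generation 0 (given above): 37 live cells
Generation 1: 3 live cells
..........
..........
.....#....
.....##...
..........
..........
..........

Cell (0,5) at generation 1: 0 -> dead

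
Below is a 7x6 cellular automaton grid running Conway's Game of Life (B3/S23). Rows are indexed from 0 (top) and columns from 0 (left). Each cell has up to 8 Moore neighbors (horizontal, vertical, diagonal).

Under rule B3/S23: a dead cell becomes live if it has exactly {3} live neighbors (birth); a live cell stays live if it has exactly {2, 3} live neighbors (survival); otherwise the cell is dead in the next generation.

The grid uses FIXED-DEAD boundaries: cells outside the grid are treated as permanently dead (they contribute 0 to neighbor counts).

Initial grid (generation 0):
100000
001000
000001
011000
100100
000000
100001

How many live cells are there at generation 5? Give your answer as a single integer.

Answer: 6

Derivation:
Simulating step by step:
Generation 0 (given above): 9 live cells
Generation 1: 6 live cells
000000
000000
011000
011000
011000
000000
000000
Generation 2: 6 live cells
000000
000000
011000
100100
011000
000000
000000
Generation 3: 6 live cells
000000
000000
011000
100100
011000
000000
000000
Generation 4: 6 live cells
000000
000000
011000
100100
011000
000000
000000
Generation 5: 6 live cells
000000
000000
011000
100100
011000
000000
000000
Population at generation 5: 6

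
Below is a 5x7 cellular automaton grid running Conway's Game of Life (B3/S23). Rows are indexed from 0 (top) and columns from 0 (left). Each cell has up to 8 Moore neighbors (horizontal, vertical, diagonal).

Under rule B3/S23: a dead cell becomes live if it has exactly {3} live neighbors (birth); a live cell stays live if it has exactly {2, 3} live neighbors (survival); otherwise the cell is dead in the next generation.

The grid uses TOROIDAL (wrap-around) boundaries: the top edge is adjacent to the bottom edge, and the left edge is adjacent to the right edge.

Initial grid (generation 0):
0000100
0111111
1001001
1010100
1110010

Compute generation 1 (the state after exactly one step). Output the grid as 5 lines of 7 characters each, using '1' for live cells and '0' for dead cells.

Simulating step by step:
Generation 0 (given above): 17 live cells
Generation 1: 11 live cells
(generation 1 grid is the final answer)

Answer: 0000000
0110001
0000000
0010110
1010111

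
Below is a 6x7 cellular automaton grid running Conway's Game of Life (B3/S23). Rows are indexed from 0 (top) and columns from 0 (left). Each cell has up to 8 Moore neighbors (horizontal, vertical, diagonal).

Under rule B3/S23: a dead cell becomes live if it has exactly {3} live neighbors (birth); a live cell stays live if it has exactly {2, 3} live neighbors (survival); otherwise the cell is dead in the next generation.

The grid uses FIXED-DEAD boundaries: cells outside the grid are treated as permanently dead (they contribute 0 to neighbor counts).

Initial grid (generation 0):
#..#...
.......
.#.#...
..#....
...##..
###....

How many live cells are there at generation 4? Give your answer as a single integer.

Simulating step by step:
Generation 0 (given above): 10 live cells
Generation 1: 8 live cells
.......
..#....
..#....
..#.#..
...#...
.###...
Generation 2: 7 live cells
.......
.......
.##....
..#....
.#..#..
..##...
Generation 3: 7 live cells
.......
.......
.##....
..##...
.#.....
..##...
Generation 4: 6 live cells
.......
.......
.###...
...#...
.#.....
..#....
Population at generation 4: 6

Answer: 6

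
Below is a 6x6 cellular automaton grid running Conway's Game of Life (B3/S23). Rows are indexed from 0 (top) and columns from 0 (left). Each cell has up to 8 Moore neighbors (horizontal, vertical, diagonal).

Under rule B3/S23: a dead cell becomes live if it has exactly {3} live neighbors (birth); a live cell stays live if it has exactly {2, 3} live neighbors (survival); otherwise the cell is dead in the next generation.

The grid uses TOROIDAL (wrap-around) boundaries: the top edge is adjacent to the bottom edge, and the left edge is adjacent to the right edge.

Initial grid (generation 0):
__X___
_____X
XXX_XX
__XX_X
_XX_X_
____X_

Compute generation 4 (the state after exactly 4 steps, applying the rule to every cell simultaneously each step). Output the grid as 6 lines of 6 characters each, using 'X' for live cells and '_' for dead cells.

Answer: ___X__
___X__
_X_X__
___X__
___X__
X__X__

Derivation:
Simulating step by step:
Generation 0 (given above): 14 live cells
Generation 1: 12 live cells
______
__XXXX
_XX___
______
_XX_XX
_XX___
Generation 2: 19 live cells
_X__X_
_XXXX_
_XX_X_
X__X__
XXXX__
XXXX__
Generation 3: 15 live cells
____XX
X___XX
X___XX
X___XX
____XX
____XX
Generation 4: 8 live cells
(generation 4 grid is the final answer)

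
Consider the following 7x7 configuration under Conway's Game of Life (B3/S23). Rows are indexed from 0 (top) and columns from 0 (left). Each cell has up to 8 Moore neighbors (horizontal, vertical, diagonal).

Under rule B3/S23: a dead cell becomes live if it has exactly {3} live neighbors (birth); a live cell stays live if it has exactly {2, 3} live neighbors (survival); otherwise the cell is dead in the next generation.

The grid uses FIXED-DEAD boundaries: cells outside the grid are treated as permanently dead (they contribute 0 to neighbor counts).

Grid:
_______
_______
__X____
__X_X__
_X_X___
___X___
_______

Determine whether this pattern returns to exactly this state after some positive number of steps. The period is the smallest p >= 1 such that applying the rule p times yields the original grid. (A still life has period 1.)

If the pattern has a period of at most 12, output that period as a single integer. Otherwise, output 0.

Simulating and comparing each generation to the original:
Gen 0 (original, given above): 6 live cells
Gen 1: 6 live cells, differs from original
Gen 2: 6 live cells, MATCHES original -> period = 2

Answer: 2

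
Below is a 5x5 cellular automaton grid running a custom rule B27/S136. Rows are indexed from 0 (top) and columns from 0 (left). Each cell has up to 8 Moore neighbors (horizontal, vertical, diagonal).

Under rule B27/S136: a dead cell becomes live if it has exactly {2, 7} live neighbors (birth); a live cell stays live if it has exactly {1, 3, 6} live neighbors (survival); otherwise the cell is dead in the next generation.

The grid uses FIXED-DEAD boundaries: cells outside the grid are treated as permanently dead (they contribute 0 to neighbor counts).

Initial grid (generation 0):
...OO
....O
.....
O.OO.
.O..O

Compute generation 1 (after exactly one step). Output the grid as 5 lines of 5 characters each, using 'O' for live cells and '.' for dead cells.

Simulating step by step:
Generation 0 (given above): 8 live cells
Generation 1: 7 live cells
(generation 1 grid is the final answer)

Answer: .....
.....
.OO.O
O...O
O...O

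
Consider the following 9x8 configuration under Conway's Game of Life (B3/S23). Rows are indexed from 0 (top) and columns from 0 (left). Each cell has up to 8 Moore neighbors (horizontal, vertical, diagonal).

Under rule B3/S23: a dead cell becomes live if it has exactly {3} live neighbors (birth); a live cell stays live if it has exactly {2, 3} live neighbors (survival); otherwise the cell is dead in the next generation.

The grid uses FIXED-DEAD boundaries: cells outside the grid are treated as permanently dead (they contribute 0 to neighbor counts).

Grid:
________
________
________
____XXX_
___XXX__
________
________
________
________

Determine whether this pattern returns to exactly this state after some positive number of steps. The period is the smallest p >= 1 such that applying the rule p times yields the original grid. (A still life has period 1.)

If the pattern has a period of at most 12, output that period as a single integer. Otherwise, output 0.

Simulating and comparing each generation to the original:
Gen 0 (original, given above): 6 live cells
Gen 1: 6 live cells, differs from original
Gen 2: 6 live cells, MATCHES original -> period = 2

Answer: 2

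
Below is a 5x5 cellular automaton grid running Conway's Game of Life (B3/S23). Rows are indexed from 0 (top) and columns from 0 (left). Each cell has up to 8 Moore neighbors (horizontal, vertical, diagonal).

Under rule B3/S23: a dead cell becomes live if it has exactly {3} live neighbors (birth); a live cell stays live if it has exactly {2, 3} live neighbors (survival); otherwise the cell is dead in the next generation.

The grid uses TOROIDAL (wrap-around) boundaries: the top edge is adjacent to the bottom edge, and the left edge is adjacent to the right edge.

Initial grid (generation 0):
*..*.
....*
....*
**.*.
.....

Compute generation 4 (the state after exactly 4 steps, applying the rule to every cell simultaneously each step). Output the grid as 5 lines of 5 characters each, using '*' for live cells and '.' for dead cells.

Simulating step by step:
Generation 0 (given above): 7 live cells
Generation 1: 11 live cells
....*
*..**
...**
*...*
***..
Generation 2: 5 live cells
..*..
*....
.....
..*..
.*.*.
Generation 3: 5 live cells
.**..
.....
.....
..*..
.*.*.
Generation 4: 5 live cells
(generation 4 grid is the final answer)

Answer: .**..
.....
.....
..*..
.*.*.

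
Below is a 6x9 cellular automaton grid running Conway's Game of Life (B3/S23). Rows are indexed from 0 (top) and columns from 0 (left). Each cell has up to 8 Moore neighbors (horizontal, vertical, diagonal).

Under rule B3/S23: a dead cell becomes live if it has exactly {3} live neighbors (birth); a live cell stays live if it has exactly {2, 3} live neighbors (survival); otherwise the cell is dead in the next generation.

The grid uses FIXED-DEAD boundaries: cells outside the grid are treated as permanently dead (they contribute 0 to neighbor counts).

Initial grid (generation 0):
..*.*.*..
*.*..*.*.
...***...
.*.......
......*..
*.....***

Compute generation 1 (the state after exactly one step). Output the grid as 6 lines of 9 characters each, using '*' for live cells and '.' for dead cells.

Answer: .*.*.**..
.**......
.******..
....**...
......*..
......**.

Derivation:
Simulating step by step:
Generation 0 (given above): 16 live cells
Generation 1: 17 live cells
(generation 1 grid is the final answer)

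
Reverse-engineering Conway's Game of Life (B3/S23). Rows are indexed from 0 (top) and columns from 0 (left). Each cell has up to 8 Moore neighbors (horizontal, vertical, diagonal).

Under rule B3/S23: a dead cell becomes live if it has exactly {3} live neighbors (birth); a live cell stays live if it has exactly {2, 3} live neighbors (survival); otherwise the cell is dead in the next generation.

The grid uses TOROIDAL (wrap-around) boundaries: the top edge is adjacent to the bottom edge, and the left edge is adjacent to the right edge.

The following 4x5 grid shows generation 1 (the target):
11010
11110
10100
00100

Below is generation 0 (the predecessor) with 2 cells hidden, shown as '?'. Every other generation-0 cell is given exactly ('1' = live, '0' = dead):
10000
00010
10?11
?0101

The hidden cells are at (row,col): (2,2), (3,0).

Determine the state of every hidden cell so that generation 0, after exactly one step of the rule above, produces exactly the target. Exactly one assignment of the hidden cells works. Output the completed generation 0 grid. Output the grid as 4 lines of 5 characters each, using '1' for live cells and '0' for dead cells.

Hidden generation-0 cells (in order): (2,2), (3,0).
A hidden cell only influences target cells in its own 3x3 neighborhood. Try each of the 2^2 = 4 assignments, step the completed generation 0 forward once under B3/S23, and compare with the target:
  (2,2)=0 (3,0)=0 -> step gives (0,0)='0' but target has '1' -> reject
  (2,2)=0 (3,0)=1 -> step gives (1,1)='0' but target has '1' -> reject
  (2,2)=1 (3,0)=0 -> step gives (0,0)='0' but target has '1' -> reject
  (2,2)=1 (3,0)=1 -> step reproduces the target at every cell -> ACCEPT
Unique solution: (2,2)=live, (3,0)=live.
Check: live-neighbor counts of every cell in the completed generation 0:
23234
33335
34355
45255
Applying B3/S23 to generation 0 with these counts gives:
11010
11110
10100
00100
which matches the target exactly.

Answer: 10000
00010
10111
10101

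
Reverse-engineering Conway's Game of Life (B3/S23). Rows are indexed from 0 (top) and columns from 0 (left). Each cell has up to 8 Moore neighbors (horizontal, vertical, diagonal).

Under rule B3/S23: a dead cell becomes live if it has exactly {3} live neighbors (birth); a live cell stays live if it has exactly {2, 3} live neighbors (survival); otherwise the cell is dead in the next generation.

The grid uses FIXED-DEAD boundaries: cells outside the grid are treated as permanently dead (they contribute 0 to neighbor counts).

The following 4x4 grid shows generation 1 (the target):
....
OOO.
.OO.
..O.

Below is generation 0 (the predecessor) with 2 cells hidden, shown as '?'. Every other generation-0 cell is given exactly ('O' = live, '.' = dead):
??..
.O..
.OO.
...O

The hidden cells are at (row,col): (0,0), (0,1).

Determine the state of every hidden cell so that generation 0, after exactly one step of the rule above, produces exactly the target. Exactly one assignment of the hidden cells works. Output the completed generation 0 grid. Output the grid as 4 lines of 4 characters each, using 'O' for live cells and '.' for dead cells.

Hidden generation-0 cells (in order): (0,0), (0,1).
A hidden cell only influences target cells in its own 3x3 neighborhood. Try each of the 2^2 = 4 assignments, step the completed generation 0 forward once under B3/S23, and compare with the target:
  (0,0)=. (0,1)=. -> step gives (1,0)='.' but target has 'O' -> reject
  (0,0)=. (0,1)=O -> step gives (1,2)='.' but target has 'O' -> reject
  (0,0)=O (0,1)=. -> step reproduces the target at every cell -> ACCEPT
  (0,0)=O (0,1)=O -> step gives (0,0)='O' but target has '.' -> reject
Unique solution: (0,0)=live, (0,1)=dead.
Check: live-neighbor counts of every cell in the completed generation 0:
1210
3331
2232
1231
Applying B3/S23 to generation 0 with these counts gives:
....
OOO.
.OO.
..O.
which matches the target exactly.

Answer: O...
.O..
.OO.
...O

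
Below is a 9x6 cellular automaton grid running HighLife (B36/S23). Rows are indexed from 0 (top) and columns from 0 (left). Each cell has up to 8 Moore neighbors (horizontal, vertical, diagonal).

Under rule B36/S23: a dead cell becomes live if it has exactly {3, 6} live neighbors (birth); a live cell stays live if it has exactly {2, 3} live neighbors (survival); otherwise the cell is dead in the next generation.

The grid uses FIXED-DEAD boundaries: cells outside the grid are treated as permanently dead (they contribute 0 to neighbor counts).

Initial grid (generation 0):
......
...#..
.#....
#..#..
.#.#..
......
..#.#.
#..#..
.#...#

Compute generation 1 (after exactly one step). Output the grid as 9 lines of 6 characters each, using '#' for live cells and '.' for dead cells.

Simulating step by step:
Generation 0 (given above): 12 live cells
Generation 1: 11 live cells
(generation 1 grid is the final answer)

Answer: ......
......
..#...
##....
..#...
..##..
...#..
.####.
......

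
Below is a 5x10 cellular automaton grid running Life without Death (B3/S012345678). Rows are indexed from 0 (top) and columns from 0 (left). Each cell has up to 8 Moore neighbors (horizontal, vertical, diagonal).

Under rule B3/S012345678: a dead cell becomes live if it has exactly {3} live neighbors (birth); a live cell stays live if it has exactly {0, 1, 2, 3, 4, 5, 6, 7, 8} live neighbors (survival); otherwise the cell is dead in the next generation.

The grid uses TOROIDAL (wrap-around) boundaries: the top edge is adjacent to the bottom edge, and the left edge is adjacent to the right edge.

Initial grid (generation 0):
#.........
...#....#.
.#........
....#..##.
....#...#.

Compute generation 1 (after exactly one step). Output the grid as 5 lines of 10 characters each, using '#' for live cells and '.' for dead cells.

Answer: #........#
...#....#.
.#.....##.
....#..##.
....#..###

Derivation:
Simulating step by step:
Generation 0 (given above): 9 live cells
Generation 1: 14 live cells
(generation 1 grid is the final answer)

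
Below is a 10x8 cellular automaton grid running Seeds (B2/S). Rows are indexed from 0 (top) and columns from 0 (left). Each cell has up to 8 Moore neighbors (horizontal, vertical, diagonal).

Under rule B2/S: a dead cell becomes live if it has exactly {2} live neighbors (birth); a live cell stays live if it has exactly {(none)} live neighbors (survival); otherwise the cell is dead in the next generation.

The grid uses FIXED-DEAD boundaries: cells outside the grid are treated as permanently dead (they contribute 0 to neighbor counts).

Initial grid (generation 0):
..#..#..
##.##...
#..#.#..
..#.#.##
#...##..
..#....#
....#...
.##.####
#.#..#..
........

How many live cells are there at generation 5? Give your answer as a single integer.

Answer: 9

Derivation:
Simulating step by step:
Generation 0 (given above): 28 live cells
Generation 1: 10 live cells
#.......
......#.
.......#
#.......
..#.....
.#....#.
........
#.......
.......#
.#......
Generation 2: 9 live cells
........
.......#
......#.
.#......
#.......
..#.....
##......
........
##......
........
Generation 3: 8 live cells
........
......#.
.......#
#.......
..#.....
........
..#.....
..#.....
........
##......
Generation 4: 13 live cells
........
.......#
......#.
.#......
.#......
.###....
.#.#....
.#.#....
#.#.....
........
Generation 5: 9 live cells
........
......#.
.......#
#.#.....
...#....
....#...
........
....#...
...#....
.#......
Population at generation 5: 9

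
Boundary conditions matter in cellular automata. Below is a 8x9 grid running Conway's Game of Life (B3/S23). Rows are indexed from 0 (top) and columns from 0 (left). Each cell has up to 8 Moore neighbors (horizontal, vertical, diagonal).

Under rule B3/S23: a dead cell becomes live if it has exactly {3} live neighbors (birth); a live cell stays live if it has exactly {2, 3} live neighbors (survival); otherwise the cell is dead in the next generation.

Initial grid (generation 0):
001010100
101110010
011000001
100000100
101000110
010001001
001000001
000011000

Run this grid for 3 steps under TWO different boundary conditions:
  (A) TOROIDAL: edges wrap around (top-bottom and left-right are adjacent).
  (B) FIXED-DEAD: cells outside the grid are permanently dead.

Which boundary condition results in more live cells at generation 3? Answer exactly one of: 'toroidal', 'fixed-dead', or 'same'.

Under TOROIDAL boundary, generation 3:
000000111
100101010
011101100
010001100
100011001
000010001
010000010
000000100
Population = 24

Under FIXED-DEAD boundary, generation 3:
000100100
001000000
000101000
010001000
100011000
010011000
000000000
000000000
Population = 13

Comparison: toroidal=24, fixed-dead=13 -> toroidal

Answer: toroidal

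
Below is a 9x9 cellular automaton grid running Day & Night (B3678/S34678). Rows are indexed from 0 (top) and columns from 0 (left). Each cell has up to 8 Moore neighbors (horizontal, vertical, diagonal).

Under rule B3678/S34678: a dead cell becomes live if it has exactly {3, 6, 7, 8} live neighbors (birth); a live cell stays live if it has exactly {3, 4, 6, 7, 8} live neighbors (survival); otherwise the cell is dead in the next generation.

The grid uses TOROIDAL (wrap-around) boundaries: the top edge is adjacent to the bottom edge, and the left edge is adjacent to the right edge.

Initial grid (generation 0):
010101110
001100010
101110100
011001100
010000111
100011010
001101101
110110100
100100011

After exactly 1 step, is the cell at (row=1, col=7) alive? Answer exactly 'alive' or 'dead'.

Simulating step by step:
Generation 0 (given above): 39 live cells
Generation 1: 41 live cells
100100110
000000011
000010110
011011101
011010011
111111100
001110101
110110100
100100011

Cell (1,7) at generation 1: 1 -> alive

Answer: alive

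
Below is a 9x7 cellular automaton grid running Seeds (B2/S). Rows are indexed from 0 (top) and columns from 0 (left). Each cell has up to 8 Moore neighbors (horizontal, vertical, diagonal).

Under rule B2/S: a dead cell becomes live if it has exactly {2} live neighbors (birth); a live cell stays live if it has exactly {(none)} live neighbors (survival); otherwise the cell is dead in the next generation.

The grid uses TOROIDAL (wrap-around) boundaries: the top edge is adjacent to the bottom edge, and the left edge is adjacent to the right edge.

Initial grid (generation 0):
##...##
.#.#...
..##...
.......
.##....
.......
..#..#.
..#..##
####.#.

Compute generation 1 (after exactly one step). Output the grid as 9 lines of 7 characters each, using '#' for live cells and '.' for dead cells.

Answer: .......
.....#.
.#..#..
.......
.......
...#...
.#.##..
.......
.......

Derivation:
Simulating step by step:
Generation 0 (given above): 20 live cells
Generation 1: 7 live cells
(generation 1 grid is the final answer)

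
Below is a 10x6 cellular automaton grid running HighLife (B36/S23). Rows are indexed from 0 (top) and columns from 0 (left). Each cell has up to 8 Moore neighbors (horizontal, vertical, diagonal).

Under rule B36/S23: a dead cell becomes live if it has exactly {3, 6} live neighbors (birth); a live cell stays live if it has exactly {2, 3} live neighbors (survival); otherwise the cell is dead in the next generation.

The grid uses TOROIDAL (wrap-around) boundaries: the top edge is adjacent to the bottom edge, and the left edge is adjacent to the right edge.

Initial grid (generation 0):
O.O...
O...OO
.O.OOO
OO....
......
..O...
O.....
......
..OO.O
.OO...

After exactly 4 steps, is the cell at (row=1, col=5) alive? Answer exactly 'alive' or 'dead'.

Simulating step by step:
Generation 0 (given above): 18 live cells
Generation 1: 18 live cells
O.OO..
..O...
OOOO..
OOO.OO
.O....
......
......
......
.OOO..
O.....
Generation 2: 14 live cells
..OO..
OO....
....O.
....OO
.OO..O
......
......
..O...
.OO...
O.....
Generation 3: 19 live cells
O.O...
.OOO..
O...O.
O..OOO
O...OO
......
......
.OO...
.OO...
...O..
Generation 4: 15 live cells
......
O.OO.O
O.....
.O.O..
O..O..
.....O
......
.OO...
.O.O..
...O..

Cell (1,5) at generation 4: 1 -> alive

Answer: alive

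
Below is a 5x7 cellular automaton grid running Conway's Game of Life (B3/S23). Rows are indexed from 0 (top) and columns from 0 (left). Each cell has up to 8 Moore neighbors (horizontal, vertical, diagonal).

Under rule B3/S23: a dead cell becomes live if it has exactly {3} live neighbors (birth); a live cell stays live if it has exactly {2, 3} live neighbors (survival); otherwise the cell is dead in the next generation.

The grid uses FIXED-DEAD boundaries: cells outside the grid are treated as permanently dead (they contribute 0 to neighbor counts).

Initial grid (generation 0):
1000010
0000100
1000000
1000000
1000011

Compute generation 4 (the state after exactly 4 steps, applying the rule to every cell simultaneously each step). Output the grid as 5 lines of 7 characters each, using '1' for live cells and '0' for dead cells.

Simulating step by step:
Generation 0 (given above): 8 live cells
Generation 1: 2 live cells
0000000
0000000
0000000
1100000
0000000
Generation 2: 0 live cells
0000000
0000000
0000000
0000000
0000000
Generation 3: 0 live cells
0000000
0000000
0000000
0000000
0000000
Generation 4: 0 live cells
(generation 4 grid is the final answer)

Answer: 0000000
0000000
0000000
0000000
0000000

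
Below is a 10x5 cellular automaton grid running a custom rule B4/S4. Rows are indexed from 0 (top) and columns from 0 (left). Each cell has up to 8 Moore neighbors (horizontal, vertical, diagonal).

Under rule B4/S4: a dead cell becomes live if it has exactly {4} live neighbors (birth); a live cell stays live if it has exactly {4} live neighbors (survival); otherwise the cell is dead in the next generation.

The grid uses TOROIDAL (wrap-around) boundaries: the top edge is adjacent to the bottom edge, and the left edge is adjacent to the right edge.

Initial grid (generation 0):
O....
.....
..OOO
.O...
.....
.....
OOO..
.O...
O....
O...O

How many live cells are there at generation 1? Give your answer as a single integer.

Answer: 2

Derivation:
Simulating step by step:
Generation 0 (given above): 12 live cells
Generation 1: 2 live cells
.....
.....
.....
.....
.....
.....
.....
OO...
.....
.....
Population at generation 1: 2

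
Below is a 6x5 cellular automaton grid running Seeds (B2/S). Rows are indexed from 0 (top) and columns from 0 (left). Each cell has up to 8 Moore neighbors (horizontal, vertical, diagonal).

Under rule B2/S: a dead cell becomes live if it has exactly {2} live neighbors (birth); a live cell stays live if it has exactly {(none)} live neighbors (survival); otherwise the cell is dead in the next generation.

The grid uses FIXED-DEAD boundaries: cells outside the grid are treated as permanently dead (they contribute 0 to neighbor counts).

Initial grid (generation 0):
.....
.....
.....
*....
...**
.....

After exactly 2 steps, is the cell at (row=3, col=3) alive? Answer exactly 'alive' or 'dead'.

Simulating step by step:
Generation 0 (given above): 3 live cells
Generation 1: 4 live cells
.....
.....
.....
...**
.....
...**
Generation 2: 3 live cells
.....
.....
...**
.....
..*..
.....

Cell (3,3) at generation 2: 0 -> dead

Answer: dead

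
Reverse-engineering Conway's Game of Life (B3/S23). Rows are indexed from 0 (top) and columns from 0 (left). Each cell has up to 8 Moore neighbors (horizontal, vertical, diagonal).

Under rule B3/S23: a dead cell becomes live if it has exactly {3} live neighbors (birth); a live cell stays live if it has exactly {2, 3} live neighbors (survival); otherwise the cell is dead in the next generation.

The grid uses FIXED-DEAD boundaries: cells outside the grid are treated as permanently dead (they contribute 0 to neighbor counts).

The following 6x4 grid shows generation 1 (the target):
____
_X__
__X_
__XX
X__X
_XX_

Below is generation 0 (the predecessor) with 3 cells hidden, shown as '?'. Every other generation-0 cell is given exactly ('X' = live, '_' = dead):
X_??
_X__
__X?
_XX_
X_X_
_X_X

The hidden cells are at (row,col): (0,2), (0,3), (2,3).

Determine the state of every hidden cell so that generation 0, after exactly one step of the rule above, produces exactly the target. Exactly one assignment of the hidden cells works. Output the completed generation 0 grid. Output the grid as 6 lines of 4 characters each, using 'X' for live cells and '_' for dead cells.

Hidden generation-0 cells (in order): (0,2), (0,3), (2,3).
A hidden cell only influences target cells in its own 3x3 neighborhood. Try each of the 2^3 = 8 assignments, step the completed generation 0 forward once under B3/S23, and compare with the target:
  (0,2)=_ (0,3)=_ (2,3)=_ -> step reproduces the target at every cell -> ACCEPT
  (0,2)=_ (0,3)=_ (2,3)=X -> step gives (1,2)='X' but target has '_' -> reject
  (0,2)=_ (0,3)=X (2,3)=_ -> step gives (1,2)='X' but target has '_' -> reject
  (0,2)=_ (0,3)=X (2,3)=X -> step gives (1,3)='X' but target has '_' -> reject
  (0,2)=X (0,3)=_ (2,3)=_ -> step gives (0,1)='X' but target has '_' -> reject
  (0,2)=X (0,3)=_ (2,3)=X -> step gives (0,1)='X' but target has '_' -> reject
  (0,2)=X (0,3)=X (2,3)=_ -> step gives (0,1)='X' but target has '_' -> reject
  (0,2)=X (0,3)=X (2,3)=X -> step gives (0,1)='X' but target has '_' -> reject
Unique solution: (0,2)=dead, (0,3)=dead, (2,3)=dead.
Check: live-neighbor counts of every cell in the completed generation 0:
1210
2221
2432
2433
2543
2231
Applying B3/S23 to generation 0 with these counts gives:
____
_X__
__X_
__XX
X__X
_XX_
which matches the target exactly.

Answer: X___
_X__
__X_
_XX_
X_X_
_X_X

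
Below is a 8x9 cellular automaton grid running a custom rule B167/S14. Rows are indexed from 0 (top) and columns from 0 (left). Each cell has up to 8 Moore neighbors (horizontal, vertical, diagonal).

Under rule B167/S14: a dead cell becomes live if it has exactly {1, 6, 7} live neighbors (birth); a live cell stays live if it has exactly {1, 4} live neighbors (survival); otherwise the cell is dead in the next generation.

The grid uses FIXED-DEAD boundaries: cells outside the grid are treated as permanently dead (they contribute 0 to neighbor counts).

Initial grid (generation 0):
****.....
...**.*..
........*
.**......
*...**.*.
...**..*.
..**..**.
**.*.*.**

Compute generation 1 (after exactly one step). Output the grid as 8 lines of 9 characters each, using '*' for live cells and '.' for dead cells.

Answer: *.....**.
........*
*.....*..
..*......
*......*.
*..**....
..**..**.
*....*...

Derivation:
Simulating step by step:
Generation 0 (given above): 27 live cells
Generation 1: 18 live cells
(generation 1 grid is the final answer)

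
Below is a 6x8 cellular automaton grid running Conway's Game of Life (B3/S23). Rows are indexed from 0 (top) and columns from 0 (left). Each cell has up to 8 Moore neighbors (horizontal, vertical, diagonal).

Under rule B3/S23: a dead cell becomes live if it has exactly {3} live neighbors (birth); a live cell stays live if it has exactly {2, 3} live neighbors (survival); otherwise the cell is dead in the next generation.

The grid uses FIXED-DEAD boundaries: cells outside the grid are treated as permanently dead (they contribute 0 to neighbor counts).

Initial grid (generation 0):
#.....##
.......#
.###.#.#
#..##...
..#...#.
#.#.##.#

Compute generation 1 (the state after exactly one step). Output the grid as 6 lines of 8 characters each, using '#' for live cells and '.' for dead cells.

Simulating step by step:
Generation 0 (given above): 19 live cells
Generation 1: 18 live cells
(generation 1 grid is the final answer)

Answer: ......##
.##....#
.###..#.
....###.
..#...#.
.#.#.##.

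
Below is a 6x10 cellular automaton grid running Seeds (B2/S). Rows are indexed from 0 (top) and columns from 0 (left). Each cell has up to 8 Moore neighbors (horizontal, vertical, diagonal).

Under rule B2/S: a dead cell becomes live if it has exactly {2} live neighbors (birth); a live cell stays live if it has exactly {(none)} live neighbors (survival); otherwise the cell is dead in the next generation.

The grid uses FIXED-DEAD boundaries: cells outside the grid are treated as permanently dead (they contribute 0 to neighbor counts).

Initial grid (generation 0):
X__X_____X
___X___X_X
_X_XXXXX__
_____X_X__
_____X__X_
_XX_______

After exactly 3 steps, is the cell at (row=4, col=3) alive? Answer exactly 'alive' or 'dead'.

Answer: dead

Derivation:
Simulating step by step:
Generation 0 (given above): 18 live cells
Generation 1: 10 live cells
__X_X_____
XX________
__________
__XX______
_XX_X__X__
__________
Generation 2: 10 live cells
X__X______
__XX______
X__X______
____X_____
__________
_XXX______
Generation 3: 7 live cells
_X__X_____
X_________
_X________
___X______
_X__X_____
__________

Cell (4,3) at generation 3: 0 -> dead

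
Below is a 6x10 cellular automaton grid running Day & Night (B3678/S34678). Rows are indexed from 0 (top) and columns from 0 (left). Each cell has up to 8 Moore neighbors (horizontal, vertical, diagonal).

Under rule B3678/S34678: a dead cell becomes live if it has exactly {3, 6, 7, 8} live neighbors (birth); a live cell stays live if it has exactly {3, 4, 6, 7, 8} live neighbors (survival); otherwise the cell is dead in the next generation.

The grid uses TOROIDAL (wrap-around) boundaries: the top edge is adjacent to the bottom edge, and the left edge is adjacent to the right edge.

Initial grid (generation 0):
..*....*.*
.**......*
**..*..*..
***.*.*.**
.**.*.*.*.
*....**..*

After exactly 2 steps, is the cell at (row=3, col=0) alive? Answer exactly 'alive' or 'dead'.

Simulating step by step:
Generation 0 (given above): 26 live cells
Generation 1: 24 live cells
......*..*
.***......
**...*....
.**.....**
*.*..**.**
*.**.**..*
Generation 2: 25 live cells
....**....
.**.......
*.**.....*
*.*..****.
.**.***.**
*...***...

Cell (3,0) at generation 2: 1 -> alive

Answer: alive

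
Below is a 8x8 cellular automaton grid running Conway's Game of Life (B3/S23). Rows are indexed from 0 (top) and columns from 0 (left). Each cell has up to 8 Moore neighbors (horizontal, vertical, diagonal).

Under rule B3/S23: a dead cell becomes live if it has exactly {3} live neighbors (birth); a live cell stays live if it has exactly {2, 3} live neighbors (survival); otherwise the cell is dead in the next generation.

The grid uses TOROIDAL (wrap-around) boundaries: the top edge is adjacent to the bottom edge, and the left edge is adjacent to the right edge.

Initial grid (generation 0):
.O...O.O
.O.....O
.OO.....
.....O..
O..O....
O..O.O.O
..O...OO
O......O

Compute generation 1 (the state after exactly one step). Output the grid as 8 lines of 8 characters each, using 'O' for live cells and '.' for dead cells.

Simulating step by step:
Generation 0 (given above): 19 live cells
Generation 1: 19 live cells
(generation 1 grid is the final answer)

Answer: .O.....O
.O....O.
OOO.....
.OO.....
O.....OO
OOOOO...
.O......
.O......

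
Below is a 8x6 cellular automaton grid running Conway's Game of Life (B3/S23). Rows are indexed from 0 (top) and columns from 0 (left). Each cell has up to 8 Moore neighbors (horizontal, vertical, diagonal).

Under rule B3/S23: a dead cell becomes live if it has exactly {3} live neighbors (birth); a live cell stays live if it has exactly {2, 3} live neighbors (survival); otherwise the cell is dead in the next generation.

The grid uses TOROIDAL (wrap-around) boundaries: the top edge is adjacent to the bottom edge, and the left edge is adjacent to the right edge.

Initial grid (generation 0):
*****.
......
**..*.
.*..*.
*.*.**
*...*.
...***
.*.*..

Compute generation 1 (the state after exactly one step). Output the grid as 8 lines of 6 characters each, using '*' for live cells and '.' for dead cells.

Simulating step by step:
Generation 0 (given above): 21 live cells
Generation 1: 19 live cells
(generation 1 grid is the final answer)

Answer: **.**.
....*.
**...*
..*.*.
*...*.
**....
*.**.*
.*....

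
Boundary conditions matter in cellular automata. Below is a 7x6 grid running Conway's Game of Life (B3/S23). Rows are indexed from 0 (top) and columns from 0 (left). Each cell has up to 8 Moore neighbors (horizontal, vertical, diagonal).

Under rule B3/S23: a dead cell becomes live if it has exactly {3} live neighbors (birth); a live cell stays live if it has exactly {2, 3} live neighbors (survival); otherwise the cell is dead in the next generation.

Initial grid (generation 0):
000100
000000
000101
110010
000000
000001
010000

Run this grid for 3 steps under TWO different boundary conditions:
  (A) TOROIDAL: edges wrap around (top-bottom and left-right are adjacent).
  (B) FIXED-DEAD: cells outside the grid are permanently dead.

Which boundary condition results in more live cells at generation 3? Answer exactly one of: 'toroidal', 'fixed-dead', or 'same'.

Under TOROIDAL boundary, generation 3:
000000
000000
000000
110001
000000
000000
000000
Population = 3

Under FIXED-DEAD boundary, generation 3:
000000
000010
000010
000010
000000
000000
000000
Population = 3

Comparison: toroidal=3, fixed-dead=3 -> same

Answer: same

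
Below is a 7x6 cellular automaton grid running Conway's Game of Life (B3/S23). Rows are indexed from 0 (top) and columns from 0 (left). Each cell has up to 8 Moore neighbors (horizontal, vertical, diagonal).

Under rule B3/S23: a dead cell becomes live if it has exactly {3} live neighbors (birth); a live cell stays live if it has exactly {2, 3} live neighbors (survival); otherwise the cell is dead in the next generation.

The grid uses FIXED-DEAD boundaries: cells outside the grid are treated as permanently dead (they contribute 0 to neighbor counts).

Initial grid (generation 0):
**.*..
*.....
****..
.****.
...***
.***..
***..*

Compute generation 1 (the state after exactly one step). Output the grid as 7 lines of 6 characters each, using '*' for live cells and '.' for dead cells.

Simulating step by step:
Generation 0 (given above): 22 live cells
Generation 1: 12 live cells
(generation 1 grid is the final answer)

Answer: **....
...*..
*...*.
*....*
.....*
*....*
*..*..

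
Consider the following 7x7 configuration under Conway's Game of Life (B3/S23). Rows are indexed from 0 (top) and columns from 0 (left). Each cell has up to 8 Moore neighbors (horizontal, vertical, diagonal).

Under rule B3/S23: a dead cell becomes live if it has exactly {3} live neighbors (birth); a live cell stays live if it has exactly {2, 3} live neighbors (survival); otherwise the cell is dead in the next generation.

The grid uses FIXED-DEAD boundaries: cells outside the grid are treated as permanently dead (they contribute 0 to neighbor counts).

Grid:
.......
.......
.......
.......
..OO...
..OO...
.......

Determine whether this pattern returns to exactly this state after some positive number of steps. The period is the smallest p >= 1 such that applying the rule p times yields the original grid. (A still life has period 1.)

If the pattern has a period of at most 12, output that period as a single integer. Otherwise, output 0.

Answer: 1

Derivation:
Simulating and comparing each generation to the original:
Gen 0 (original, given above): 4 live cells
Gen 1: 4 live cells, MATCHES original -> period = 1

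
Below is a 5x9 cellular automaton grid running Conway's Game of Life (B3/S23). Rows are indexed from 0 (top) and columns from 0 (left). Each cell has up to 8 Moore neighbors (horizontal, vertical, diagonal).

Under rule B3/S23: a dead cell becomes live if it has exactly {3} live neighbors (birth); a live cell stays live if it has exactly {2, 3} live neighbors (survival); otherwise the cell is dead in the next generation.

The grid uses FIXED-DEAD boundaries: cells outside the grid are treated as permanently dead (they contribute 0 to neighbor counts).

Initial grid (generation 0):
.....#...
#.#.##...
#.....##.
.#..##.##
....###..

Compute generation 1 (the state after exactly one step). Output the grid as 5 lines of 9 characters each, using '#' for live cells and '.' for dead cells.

Answer: ....##...
.#..##...
#..#...##
....#...#
....#.##.

Derivation:
Simulating step by step:
Generation 0 (given above): 16 live cells
Generation 1: 14 live cells
(generation 1 grid is the final answer)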